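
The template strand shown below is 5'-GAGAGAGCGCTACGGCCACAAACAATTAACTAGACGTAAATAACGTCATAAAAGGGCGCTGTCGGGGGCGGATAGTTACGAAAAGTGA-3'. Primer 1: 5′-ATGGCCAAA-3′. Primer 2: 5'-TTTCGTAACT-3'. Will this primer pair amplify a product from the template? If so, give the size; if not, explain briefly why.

No product — primer 1 has no binding site in the template.

Primer 1 (ATGGCCAAA) does not match the top strand, and its reverse complement TTTGGCCAT does not match either.
With no annealing site for primer 1, no amplification occurs.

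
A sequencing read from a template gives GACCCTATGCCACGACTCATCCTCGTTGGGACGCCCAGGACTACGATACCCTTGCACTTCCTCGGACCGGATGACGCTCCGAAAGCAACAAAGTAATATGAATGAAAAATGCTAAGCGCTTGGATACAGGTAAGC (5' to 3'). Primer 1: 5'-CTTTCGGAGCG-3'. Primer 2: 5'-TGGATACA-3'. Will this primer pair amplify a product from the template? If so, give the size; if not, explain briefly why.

No product — the primers' 3' ends point away from each other.

Primer 1 (CTTTCGGAGCG) has reverse complement CGCTCCGAAAG, which matches the top strand at positions 75–85; primer 1 anneals to the top strand there with its 3' end pointing upstream toward position 75.
Primer 2 (TGGATACA) matches the top strand directly at positions 121–128; it anneals to the bottom strand with its 3' end pointing downstream toward position 128.
The 3' ends diverge (primer 1 extends toward position 1, primer 2 toward position 135), so the primers never converge on a shared product.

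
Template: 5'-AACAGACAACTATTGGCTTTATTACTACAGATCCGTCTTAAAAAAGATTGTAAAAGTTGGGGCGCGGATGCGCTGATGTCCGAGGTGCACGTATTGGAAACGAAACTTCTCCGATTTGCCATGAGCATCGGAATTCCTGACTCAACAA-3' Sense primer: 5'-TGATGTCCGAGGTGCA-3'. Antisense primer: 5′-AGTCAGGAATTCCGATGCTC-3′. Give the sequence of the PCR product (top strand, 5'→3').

5'-TGATGTCCGAGGTGCACGTATTGGAAACGAAACTTCTCCGATTTGCCATGAGCATCGGAATTCCTGACT-3'

The forward primer matches the template at positions 74–89.
Reverse complement of the reverse primer: GAGCATCGGAATTCCTGACT. This occurs on the top strand at positions 123–142.
The product is the template from position 74 through 142 (69 bp).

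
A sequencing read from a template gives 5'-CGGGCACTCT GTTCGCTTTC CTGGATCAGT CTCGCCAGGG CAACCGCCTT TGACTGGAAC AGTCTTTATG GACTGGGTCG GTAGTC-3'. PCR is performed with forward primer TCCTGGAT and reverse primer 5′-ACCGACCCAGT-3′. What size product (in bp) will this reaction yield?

64 bp

Scanning the template, TCCTGGAT occurs at positions 19–26; this primer anneals to the bottom strand there with its 3' end pointing downstream.
The reverse primer's reverse complement is ACTGGGTCGGT, which matches the template at positions 72–82.
Amplicon spans positions 19–82: 64 bp.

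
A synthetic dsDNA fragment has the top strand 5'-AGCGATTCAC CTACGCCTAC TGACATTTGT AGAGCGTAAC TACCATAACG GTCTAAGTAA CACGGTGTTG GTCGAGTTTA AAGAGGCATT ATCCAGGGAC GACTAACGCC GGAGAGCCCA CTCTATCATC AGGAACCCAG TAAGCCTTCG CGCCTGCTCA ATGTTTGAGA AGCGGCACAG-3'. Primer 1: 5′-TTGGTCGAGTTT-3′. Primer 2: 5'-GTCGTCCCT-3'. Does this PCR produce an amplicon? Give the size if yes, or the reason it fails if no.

Primer 1 (TTGGTCGAGTTT) matches the top strand at positions 68–79; it acts as a forward primer.
Primer 2's reverse complement is AGGGACGAC, matching the top strand at positions 95–103; it acts as a reverse primer.
The 3' ends face each other across positions 68–103, giving a 36 bp product.

Yes — a 36 bp product.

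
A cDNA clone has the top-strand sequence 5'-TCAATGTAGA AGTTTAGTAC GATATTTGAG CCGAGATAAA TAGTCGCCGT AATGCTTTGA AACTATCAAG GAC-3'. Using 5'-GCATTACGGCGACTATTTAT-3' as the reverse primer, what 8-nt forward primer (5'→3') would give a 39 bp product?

5'-GTACGATA-3'

The reverse primer's reverse complement ATAAATAGTCGCCGTAATGC matches the template at positions 36–55, so the product ends at position 55.
A 39 bp product then starts at position 55 − 39 + 1 = 17.
The forward primer is identical to the top strand there: GTACGATA.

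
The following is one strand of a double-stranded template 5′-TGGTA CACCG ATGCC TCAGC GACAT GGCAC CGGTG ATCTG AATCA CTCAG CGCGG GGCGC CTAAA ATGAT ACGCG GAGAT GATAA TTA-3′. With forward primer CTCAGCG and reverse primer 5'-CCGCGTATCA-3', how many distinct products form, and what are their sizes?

The forward primer CTCAGCG matches the top strand at positions 15–21, 46–52.
The reverse primer's reverse complement is TGATACGCGG, matching at positions 67–76.
Each forward site pairs with the reverse site to give a product ending at position 76: sizes 62, 31 bp.

Two products: 62 bp, 31 bp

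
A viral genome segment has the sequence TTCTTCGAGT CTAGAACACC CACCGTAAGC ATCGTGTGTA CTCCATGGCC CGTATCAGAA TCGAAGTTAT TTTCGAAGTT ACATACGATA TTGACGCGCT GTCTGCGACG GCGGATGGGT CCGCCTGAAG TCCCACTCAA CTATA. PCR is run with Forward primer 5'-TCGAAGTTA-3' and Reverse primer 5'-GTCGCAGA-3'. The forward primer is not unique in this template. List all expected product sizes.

The forward primer TCGAAGTTA matches the top strand at positions 61–69, 73–81.
The reverse primer's reverse complement is TCTGCGAC, matching at positions 102–109.
Each forward site pairs with the reverse site to give a product ending at position 109: sizes 49, 37 bp.

49 bp, 37 bp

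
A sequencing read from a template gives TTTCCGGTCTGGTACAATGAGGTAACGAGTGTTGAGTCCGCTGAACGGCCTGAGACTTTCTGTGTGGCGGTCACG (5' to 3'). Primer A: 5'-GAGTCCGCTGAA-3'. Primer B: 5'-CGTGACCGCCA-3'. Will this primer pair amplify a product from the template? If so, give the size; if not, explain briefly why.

Primer A (GAGTCCGCTGAA) matches the top strand at positions 34–45; it acts as a forward primer.
Primer B's reverse complement is TGGCGGTCACG, matching the top strand at positions 65–75; it acts as a reverse primer.
The 3' ends face each other across positions 34–75, giving a 42 bp product.

Yes — a 42 bp product.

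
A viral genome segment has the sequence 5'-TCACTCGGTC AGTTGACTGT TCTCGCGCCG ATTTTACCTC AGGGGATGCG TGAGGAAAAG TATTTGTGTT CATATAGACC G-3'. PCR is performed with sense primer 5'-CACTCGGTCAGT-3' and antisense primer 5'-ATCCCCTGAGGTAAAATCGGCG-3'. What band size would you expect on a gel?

46 bp

The forward primer matches the template at positions 2–13.
Taking the reverse complement of ATCCCCTGAGGTAAAATCGGCG gives CGCCGATTTTACCTCAGGGGAT, found at positions 26–47 on the template; the primer anneals here to the top strand with its 3' end pointing upstream.
Product length = (reverse-primer end) − (forward-primer start) + 1 = 47 − 2 + 1 = 46 bp.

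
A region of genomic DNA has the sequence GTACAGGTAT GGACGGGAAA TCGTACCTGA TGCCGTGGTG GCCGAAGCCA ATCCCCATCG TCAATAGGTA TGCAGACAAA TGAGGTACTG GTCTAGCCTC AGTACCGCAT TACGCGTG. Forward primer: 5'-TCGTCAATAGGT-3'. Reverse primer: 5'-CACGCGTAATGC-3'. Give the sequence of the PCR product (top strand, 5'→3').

Scanning the template, TCGTCAATAGGT occurs at positions 58–69; this primer anneals to the bottom strand there with its 3' end pointing downstream.
Taking the reverse complement of CACGCGTAATGC gives GCATTACGCGTG, found at positions 107–118 on the template; the primer anneals here to the top strand with its 3' end pointing upstream.
The product is the template from position 58 through 118 (61 bp).

5'-TCGTCAATAGGTATGCAGACAAATGAGGTACTGGTCTAGCCTCAGTACCGCATTACGCGTG-3'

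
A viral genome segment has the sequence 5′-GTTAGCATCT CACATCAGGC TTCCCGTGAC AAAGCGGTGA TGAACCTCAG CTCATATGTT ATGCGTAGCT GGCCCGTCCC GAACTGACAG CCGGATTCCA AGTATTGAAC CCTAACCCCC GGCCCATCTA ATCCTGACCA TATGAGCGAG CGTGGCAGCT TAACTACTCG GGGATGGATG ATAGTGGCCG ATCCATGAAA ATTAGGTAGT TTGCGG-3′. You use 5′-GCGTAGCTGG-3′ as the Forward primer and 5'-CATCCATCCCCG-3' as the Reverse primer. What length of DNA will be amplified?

118 bp

Scanning the template, GCGTAGCTGG occurs at positions 63–72; this primer anneals to the bottom strand there with its 3' end pointing downstream.
The reverse primer's reverse complement is CGGGGATGGATG, which matches the template at positions 169–180.
Amplicon spans positions 63–180: 118 bp.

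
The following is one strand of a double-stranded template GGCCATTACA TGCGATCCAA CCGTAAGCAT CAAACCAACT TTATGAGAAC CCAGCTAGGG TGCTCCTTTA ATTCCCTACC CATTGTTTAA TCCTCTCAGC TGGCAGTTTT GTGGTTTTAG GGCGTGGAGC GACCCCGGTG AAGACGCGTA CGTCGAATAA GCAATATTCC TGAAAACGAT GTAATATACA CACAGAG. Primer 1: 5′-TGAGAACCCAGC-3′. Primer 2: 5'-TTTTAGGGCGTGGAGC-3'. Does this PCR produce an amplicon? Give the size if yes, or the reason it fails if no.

Primer 1 (TGAGAACCCAGC) matches the top strand at positions 44–55 (3' end points downstream).
Primer 2 (TTTTAGGGCGTGGAGC) also matches the top strand directly, at positions 115–130 — its reverse complement GCTCCACGCCCTAAAA is not present.
Both primers anneal to the bottom strand with 3' ends pointing the same way, so neither can prime synthesis back toward the other.

No product — both primers anneal to the same strand and extend in the same direction.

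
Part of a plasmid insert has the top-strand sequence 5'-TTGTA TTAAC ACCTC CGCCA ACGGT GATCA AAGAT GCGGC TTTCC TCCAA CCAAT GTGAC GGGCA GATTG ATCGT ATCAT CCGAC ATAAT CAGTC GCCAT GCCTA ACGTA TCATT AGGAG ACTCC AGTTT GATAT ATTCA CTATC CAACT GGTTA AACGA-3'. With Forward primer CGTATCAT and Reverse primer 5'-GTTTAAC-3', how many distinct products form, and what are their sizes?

Two products: 86 bp, 52 bp

The forward primer CGTATCAT matches the top strand at positions 73–80, 107–114.
The reverse primer's reverse complement is GTTAAAC, matching at positions 152–158.
Each forward site pairs with the reverse site to give a product ending at position 158: sizes 86, 52 bp.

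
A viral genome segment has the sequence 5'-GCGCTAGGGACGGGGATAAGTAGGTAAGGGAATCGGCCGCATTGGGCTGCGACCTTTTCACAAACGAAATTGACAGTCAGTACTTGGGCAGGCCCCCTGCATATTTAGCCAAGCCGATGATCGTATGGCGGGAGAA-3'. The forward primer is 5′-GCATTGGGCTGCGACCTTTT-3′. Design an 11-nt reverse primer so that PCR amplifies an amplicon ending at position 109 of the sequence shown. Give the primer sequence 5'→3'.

The forward primer binds at positions 39–58; the product's 3' end on the top strand is position 109.
The reverse primer anneals to the top strand over positions 99–109, i.e. to GCATATTTAGC.
Its sequence written 5'→3' is the reverse complement: GCTAAATATGC.

5'-GCTAAATATGC-3'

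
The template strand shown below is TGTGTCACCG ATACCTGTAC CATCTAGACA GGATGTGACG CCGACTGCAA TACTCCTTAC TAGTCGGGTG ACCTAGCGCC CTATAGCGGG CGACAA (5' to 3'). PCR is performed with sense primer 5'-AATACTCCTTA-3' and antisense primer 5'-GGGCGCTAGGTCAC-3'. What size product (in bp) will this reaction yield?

The forward primer matches the template at positions 49–59.
The reverse primer's reverse complement is GTGACCTAGCGCCC, which matches the template at positions 68–81.
Product length = (reverse-primer end) − (forward-primer start) + 1 = 81 − 49 + 1 = 33 bp.

33 bp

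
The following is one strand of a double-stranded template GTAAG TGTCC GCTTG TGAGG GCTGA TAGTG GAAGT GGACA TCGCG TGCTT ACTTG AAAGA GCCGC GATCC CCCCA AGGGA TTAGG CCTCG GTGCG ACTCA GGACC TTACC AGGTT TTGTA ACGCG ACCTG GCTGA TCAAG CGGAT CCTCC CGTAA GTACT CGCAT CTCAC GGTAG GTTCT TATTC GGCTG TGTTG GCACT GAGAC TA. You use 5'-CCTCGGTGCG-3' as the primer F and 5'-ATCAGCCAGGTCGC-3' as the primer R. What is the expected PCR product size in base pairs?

51 bp

Scanning the template, CCTCGGTGCG occurs at positions 86–95; this primer anneals to the bottom strand there with its 3' end pointing downstream.
Taking the reverse complement of ATCAGCCAGGTCGC gives GCGACCTGGCTGAT, found at positions 123–136 on the template; the primer anneals here to the top strand with its 3' end pointing upstream.
Product length = (reverse-primer end) − (forward-primer start) + 1 = 136 − 86 + 1 = 51 bp.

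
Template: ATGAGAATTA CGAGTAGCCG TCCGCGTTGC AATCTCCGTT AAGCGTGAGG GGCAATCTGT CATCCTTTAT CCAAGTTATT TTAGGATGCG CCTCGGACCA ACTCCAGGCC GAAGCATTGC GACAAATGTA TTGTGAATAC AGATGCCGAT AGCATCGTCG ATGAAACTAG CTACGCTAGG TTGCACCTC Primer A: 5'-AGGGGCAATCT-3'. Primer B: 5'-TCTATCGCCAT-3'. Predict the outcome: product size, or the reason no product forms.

No product — primer B has no binding site in the template.

Primer B (TCTATCGCCAT) does not match the top strand, and its reverse complement ATGGCGATAGA does not match either.
With no annealing site for primer B, no amplification occurs.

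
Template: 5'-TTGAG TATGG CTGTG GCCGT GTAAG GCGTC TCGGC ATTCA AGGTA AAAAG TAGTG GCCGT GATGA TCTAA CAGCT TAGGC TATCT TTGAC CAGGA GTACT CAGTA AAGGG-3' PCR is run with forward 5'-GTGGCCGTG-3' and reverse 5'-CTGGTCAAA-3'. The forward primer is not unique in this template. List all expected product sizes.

81 bp, 41 bp

The forward primer GTGGCCGTG matches the top strand at positions 13–21, 53–61.
The reverse primer's reverse complement is TTTGACCAG, matching at positions 85–93.
Each forward site pairs with the reverse site to give a product ending at position 93: sizes 81, 41 bp.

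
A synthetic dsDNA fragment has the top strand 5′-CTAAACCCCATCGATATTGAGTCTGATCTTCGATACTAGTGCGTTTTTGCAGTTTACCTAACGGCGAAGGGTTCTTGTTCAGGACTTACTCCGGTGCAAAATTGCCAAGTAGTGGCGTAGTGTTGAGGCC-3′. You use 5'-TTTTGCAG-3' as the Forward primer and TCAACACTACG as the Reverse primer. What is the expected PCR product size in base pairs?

82 bp

Forward primer TTTTGCAG is found on the top strand at positions 45–52.
Reverse complement of the reverse primer: CGTAGTGTTGA. This occurs on the top strand at positions 116–126.
The product runs from position 45 to position 126, so its length is 126 − 45 + 1 = 82 bp.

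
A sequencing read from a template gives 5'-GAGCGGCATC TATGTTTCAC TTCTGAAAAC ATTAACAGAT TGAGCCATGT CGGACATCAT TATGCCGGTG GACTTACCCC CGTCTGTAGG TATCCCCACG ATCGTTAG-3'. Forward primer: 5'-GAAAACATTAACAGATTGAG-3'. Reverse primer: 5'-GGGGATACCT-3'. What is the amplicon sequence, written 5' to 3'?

5'-GAAAACATTAACAGATTGAGCCATGTCGGACATCATTATGCCGGTGGACTTACCCCCGTCTGTAGGTATCCCC-3'

Forward primer GAAAACATTAACAGATTGAG is found on the top strand at positions 25–44.
Reverse complement of the reverse primer: AGGTATCCCC. This occurs on the top strand at positions 88–97.
The product is the template from position 25 through 97 (73 bp).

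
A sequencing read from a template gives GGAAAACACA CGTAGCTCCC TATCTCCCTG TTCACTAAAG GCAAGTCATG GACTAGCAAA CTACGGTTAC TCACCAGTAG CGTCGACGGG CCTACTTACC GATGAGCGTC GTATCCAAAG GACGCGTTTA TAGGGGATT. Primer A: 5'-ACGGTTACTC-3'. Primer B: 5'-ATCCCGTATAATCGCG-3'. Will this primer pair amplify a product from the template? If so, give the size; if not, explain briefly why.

Primer B (ATCCCGTATAATCGCG) does not match the top strand, and its reverse complement CGCGATTATACGGGAT does not match either.
With no annealing site for primer B, no amplification occurs.

No product — primer B has no binding site in the template.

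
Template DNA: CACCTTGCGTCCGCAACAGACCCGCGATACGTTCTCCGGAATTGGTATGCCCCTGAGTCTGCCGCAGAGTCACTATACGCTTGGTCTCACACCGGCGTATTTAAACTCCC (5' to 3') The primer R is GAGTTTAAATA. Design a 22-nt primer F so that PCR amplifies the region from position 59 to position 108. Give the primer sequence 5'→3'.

The reverse primer's reverse complement TATTTAAACTC matches the template at positions 98–108; the product starts at position 59.
The forward primer is identical to the top strand over positions 59–80: CTGCCGCAGAGTCACTATACGC.

5'-CTGCCGCAGAGTCACTATACGC-3'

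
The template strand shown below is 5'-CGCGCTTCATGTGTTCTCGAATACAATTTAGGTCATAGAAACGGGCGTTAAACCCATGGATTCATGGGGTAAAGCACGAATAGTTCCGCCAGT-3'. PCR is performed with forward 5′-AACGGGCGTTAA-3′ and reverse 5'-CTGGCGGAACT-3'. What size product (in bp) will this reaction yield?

Forward primer AACGGGCGTTAA is found on the top strand at positions 40–51.
Taking the reverse complement of CTGGCGGAACT gives AGTTCCGCCAG, found at positions 82–92 on the template; the primer anneals here to the top strand with its 3' end pointing upstream.
The product runs from position 40 to position 92, so its length is 92 − 40 + 1 = 53 bp.

53 bp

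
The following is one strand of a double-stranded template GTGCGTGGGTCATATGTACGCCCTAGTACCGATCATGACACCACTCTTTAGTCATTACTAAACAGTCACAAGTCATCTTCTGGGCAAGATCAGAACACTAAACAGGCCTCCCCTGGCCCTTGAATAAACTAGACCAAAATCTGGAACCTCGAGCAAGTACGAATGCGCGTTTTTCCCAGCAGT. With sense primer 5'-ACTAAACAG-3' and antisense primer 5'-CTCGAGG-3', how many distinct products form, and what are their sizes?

The forward primer ACTAAACAG matches the top strand at positions 57–65, 97–105.
The reverse primer's reverse complement is CCTCGAG, matching at positions 147–153.
Each forward site pairs with the reverse site to give a product ending at position 153: sizes 97, 57 bp.

Two products: 97 bp, 57 bp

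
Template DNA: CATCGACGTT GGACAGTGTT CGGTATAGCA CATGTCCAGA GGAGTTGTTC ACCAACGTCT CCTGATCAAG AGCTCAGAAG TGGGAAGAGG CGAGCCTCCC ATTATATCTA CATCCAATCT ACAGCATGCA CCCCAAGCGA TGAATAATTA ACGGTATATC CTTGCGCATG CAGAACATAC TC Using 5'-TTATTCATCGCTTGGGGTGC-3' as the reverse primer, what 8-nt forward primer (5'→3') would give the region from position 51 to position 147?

The reverse primer's reverse complement GCACCCCAAGCGATGAATAA matches the template at positions 128–147; the product starts at position 51.
The forward primer is identical to the top strand over positions 51–58: ACCAACGT.

5'-ACCAACGT-3'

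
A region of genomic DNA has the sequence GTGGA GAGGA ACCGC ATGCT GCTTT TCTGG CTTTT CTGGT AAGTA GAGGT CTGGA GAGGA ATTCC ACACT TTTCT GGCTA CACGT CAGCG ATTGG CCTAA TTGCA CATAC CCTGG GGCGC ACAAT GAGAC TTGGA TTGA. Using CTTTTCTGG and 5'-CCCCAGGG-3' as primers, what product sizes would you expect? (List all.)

The forward primer CTTTTCTGG matches the top strand at positions 22–30, 31–39, 69–77.
The reverse primer's reverse complement is CCCTGGGG, matching at positions 110–117.
Each forward site pairs with the reverse site to give a product ending at position 117: sizes 96, 87, 49 bp.

96 bp, 87 bp, 49 bp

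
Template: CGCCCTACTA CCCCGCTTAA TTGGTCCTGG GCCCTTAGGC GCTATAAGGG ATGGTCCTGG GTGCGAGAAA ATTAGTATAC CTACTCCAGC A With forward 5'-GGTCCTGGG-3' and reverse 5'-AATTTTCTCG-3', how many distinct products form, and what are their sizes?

The forward primer GGTCCTGGG matches the top strand at positions 23–31, 53–61.
The reverse primer's reverse complement is CGAGAAAATT, matching at positions 64–73.
Each forward site pairs with the reverse site to give a product ending at position 73: sizes 51, 21 bp.

Two products: 51 bp, 21 bp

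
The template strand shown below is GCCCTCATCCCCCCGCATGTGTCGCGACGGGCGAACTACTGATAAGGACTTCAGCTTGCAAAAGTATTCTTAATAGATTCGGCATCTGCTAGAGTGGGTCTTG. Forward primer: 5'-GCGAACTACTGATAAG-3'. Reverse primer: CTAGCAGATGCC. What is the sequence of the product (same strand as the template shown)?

5'-GCGAACTACTGATAAGGACTTCAGCTTGCAAAAGTATTCTTAATAGATTCGGCATCTGCTAG-3'

The forward primer matches the template at positions 31–46.
Reverse complement of the reverse primer: GGCATCTGCTAG. This occurs on the top strand at positions 81–92.
The product is the template from position 31 through 92 (62 bp).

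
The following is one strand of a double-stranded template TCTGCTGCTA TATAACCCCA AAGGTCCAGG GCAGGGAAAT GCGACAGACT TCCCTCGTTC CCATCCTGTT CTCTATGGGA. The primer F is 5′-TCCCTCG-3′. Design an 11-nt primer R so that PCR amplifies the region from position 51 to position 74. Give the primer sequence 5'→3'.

5'-AGAGAACAGGA-3'

The product's 3' end on the top strand is position 74.
The reverse primer anneals to the top strand over positions 64–74, i.e. to TCCTGTTCTCT.
Its sequence written 5'→3' is the reverse complement: AGAGAACAGGA.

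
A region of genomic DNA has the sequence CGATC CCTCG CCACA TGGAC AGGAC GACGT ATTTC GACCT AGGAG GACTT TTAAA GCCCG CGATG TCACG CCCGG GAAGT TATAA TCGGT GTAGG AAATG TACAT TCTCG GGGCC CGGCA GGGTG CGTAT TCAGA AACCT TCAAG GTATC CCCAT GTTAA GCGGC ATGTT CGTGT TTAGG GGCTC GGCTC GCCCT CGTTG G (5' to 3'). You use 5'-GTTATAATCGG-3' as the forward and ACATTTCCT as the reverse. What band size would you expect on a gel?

The forward primer matches the template at positions 79–89.
The reverse primer's reverse complement is AGGAAATGT, which matches the template at positions 93–101.
The product runs from position 79 to position 101, so its length is 101 − 79 + 1 = 23 bp.

23 bp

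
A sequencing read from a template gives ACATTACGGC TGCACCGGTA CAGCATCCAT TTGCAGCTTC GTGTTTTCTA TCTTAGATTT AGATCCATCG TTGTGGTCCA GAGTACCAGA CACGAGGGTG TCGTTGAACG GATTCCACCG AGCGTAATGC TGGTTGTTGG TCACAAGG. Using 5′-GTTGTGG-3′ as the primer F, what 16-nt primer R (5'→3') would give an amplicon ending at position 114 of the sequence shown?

5'-AATCCGTTCAACGACA-3'

The forward primer binds at positions 70–76; the product's 3' end on the top strand is position 114.
The reverse primer anneals to the top strand over positions 99–114, i.e. to TGTCGTTGAACGGATT.
Its sequence written 5'→3' is the reverse complement: AATCCGTTCAACGACA.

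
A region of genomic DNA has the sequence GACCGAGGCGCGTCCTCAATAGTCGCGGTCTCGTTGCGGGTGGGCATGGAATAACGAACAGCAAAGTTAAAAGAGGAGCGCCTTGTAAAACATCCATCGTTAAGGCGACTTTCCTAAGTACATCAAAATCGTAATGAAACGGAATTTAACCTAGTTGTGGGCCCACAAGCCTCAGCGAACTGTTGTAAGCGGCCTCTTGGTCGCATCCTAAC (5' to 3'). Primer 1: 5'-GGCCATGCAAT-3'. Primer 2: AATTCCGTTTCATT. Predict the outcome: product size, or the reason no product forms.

Primer 1 (GGCCATGCAAT) does not match the top strand, and its reverse complement ATTGCATGGCC does not match either.
With no annealing site for primer 1, no amplification occurs.

No product — primer 1 has no binding site in the template.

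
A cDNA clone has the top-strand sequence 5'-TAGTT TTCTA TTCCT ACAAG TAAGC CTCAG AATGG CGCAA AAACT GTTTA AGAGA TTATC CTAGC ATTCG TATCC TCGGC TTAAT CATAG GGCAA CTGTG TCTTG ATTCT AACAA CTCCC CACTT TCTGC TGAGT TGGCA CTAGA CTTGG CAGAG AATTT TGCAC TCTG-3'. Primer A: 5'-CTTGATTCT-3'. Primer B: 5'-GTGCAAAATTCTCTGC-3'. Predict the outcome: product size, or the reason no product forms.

Yes — a 64 bp product.

Primer A (CTTGATTCT) matches the top strand at positions 102–110; it acts as a forward primer.
Primer B's reverse complement is GCAGAGAATTTTGCAC, matching the top strand at positions 150–165; it acts as a reverse primer.
The 3' ends face each other across positions 102–165, giving a 64 bp product.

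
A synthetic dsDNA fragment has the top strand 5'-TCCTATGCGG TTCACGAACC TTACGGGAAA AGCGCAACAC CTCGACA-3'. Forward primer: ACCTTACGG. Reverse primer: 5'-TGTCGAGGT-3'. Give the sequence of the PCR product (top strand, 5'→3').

Forward primer ACCTTACGG is found on the top strand at positions 18–26.
Taking the reverse complement of TGTCGAGGT gives ACCTCGACA, found at positions 39–47 on the template; the primer anneals here to the top strand with its 3' end pointing upstream.
The product is the template from position 18 through 47 (30 bp).

5'-ACCTTACGGGAAAAGCGCAACACCTCGACA-3'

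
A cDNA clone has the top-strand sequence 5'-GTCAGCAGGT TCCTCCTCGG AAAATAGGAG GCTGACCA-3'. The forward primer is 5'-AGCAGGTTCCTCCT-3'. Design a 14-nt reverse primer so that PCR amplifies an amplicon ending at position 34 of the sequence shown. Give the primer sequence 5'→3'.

The forward primer binds at positions 4–17; the product's 3' end on the top strand is position 34.
The reverse primer anneals to the top strand over positions 21–34, i.e. to AAAATAGGAGGCTG.
Its sequence written 5'→3' is the reverse complement: CAGCCTCCTATTTT.

5'-CAGCCTCCTATTTT-3'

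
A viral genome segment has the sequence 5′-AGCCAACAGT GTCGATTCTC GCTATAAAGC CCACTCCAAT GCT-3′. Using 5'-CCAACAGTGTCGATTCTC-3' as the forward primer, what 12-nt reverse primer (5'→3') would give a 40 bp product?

5'-GCATTGGAGTGG-3'

The forward primer binds at positions 3–20, so a 40 bp product ends at position 3 + 40 − 1 = 42.
The reverse primer anneals to the top strand over positions 31–42, i.e. to CCACTCCAATGC.
Its sequence written 5'→3' is the reverse complement: GCATTGGAGTGG.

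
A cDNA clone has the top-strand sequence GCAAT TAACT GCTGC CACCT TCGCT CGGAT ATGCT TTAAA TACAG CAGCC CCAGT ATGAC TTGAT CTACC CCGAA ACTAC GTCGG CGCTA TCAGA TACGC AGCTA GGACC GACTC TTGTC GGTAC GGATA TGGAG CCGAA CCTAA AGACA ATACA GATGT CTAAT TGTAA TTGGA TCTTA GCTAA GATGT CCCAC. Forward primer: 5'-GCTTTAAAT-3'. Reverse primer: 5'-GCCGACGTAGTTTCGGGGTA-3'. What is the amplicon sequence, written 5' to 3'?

Forward primer GCTTTAAAT is found on the top strand at positions 33–41.
Taking the reverse complement of GCCGACGTAGTTTCGGGGTA gives TACCCCGAAACTACGTCGGC, found at positions 67–86 on the template; the primer anneals here to the top strand with its 3' end pointing upstream.
The product is the template from position 33 through 86 (54 bp).

5'-GCTTTAAATACAGCAGCCCCAGTATGACTTGATCTACCCCGAAACTACGTCGGC-3'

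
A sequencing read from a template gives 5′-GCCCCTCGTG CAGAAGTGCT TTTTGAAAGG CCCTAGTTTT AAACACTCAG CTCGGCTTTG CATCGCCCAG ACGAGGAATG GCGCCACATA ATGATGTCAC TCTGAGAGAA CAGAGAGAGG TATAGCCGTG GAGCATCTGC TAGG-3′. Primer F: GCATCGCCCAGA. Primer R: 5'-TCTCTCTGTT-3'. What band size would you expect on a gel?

59 bp

Forward primer GCATCGCCCAGA is found on the top strand at positions 60–71.
Taking the reverse complement of TCTCTCTGTT gives AACAGAGAGA, found at positions 109–118 on the template; the primer anneals here to the top strand with its 3' end pointing upstream.
Product length = (reverse-primer end) − (forward-primer start) + 1 = 118 − 60 + 1 = 59 bp.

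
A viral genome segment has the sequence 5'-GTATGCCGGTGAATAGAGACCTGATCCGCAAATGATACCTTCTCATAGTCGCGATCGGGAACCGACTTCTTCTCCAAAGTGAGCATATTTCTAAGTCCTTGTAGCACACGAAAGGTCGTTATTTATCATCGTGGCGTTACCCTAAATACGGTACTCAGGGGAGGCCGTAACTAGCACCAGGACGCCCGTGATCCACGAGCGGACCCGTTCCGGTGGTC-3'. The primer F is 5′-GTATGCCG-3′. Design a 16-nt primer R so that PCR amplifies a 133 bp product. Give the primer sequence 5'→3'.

5'-CACGATGATAAATAAC-3'

The forward primer binds at positions 1–8, so a 133 bp product ends at position 1 + 133 − 1 = 133.
The reverse primer anneals to the top strand over positions 118–133, i.e. to GTTATTTATCATCGTG.
Its sequence written 5'→3' is the reverse complement: CACGATGATAAATAAC.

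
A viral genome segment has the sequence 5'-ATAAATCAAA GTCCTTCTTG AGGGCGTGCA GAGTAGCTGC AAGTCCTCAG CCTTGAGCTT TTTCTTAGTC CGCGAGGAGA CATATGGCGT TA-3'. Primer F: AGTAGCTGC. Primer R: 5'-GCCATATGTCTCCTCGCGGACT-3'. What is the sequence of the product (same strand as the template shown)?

5'-AGTAGCTGCAAGTCCTCAGCCTTGAGCTTTTTCTTAGTCCGCGAGGAGACATATGGC-3'

The forward primer matches the template at positions 32–40.
The reverse primer's reverse complement is AGTCCGCGAGGAGACATATGGC, which matches the template at positions 67–88.
The product is the template from position 32 through 88 (57 bp).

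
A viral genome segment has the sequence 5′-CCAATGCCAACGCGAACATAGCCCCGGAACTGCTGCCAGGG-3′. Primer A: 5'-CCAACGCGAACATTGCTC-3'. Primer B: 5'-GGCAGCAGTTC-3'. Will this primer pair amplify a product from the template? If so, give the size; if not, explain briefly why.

Primer A (CCAACGCGAACATTGCTC) does not match the top strand, and its reverse complement GAGCAATGTTCGCGTTGG does not match either.
With no annealing site for primer A, no amplification occurs.

No product — primer A has no binding site in the template.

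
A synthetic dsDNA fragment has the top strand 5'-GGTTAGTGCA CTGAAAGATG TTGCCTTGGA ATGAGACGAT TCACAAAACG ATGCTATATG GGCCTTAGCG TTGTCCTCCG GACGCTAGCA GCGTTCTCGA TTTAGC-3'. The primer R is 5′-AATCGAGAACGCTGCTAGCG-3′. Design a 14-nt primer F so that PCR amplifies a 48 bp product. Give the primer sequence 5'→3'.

The reverse primer's reverse complement CGCTAGCAGCGTTCTCGATT matches the template at positions 83–102, so the product ends at position 102.
A 48 bp product then starts at position 102 − 48 + 1 = 55.
The forward primer is identical to the top strand there: TATATGGGCCTTAG.

5'-TATATGGGCCTTAG-3'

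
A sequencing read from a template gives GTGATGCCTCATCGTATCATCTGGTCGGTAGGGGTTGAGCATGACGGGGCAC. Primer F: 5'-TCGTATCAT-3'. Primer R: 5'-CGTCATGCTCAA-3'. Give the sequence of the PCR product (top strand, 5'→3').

5'-TCGTATCATCTGGTCGGTAGGGGTTGAGCATGACG-3'

The forward primer matches the template at positions 12–20.
Taking the reverse complement of CGTCATGCTCAA gives TTGAGCATGACG, found at positions 35–46 on the template; the primer anneals here to the top strand with its 3' end pointing upstream.
The product is the template from position 12 through 46 (35 bp).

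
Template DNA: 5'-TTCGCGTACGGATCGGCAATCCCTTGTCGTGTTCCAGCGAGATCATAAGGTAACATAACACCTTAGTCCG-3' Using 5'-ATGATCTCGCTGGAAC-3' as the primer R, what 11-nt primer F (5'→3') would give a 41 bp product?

5'-GTACGGATCGG-3'

The reverse primer's reverse complement GTTCCAGCGAGATCAT matches the template at positions 31–46, so the product ends at position 46.
A 41 bp product then starts at position 46 − 41 + 1 = 6.
The forward primer is identical to the top strand there: GTACGGATCGG.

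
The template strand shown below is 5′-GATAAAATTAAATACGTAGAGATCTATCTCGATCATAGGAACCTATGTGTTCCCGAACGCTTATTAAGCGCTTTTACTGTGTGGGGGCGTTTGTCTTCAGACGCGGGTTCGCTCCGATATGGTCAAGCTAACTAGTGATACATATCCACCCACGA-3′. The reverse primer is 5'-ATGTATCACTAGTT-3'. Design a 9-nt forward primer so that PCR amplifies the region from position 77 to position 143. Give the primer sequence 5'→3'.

The reverse primer's reverse complement AACTAGTGATACAT matches the template at positions 130–143; the product starts at position 77.
The forward primer is identical to the top strand over positions 77–85: CTGTGTGGG.

5'-CTGTGTGGG-3'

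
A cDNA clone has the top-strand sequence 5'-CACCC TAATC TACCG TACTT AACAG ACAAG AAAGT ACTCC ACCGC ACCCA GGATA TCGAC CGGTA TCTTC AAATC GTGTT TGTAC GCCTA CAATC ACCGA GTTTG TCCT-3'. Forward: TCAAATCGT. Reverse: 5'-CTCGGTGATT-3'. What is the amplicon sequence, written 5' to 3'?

5'-TCAAATCGTGTTTGTACGCCTACAATCACCGAG-3'

The forward primer matches the template at positions 69–77.
The reverse primer's reverse complement is AATCACCGAG, which matches the template at positions 92–101.
The product is the template from position 69 through 101 (33 bp).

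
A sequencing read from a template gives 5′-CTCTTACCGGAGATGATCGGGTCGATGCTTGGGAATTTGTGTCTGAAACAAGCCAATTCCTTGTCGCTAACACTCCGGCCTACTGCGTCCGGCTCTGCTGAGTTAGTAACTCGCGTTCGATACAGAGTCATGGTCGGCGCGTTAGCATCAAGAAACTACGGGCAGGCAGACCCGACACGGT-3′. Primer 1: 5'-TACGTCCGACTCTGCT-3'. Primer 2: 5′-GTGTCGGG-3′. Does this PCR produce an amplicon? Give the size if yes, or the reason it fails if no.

Primer 1 (TACGTCCGACTCTGCT) does not match the top strand, and its reverse complement AGCAGAGTCGGACGTA does not match either.
With no annealing site for primer 1, no amplification occurs.

No product — primer 1 has no binding site in the template.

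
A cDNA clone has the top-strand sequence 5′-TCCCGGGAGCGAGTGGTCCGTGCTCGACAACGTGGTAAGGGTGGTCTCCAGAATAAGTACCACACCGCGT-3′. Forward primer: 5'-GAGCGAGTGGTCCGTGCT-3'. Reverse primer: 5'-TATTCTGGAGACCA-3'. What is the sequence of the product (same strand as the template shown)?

5'-GAGCGAGTGGTCCGTGCTCGACAACGTGGTAAGGGTGGTCTCCAGAATA-3'

The forward primer matches the template at positions 7–24.
Taking the reverse complement of TATTCTGGAGACCA gives TGGTCTCCAGAATA, found at positions 42–55 on the template; the primer anneals here to the top strand with its 3' end pointing upstream.
The product is the template from position 7 through 55 (49 bp).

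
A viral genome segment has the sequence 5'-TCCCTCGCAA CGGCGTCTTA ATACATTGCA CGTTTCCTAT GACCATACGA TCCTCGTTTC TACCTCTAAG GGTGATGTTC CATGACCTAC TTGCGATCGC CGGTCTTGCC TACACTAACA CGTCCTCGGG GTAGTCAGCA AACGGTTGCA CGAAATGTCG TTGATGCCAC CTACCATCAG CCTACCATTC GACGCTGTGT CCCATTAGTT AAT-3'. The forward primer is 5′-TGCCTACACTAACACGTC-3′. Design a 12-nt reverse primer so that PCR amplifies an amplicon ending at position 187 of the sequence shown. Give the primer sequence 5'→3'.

The forward primer binds at positions 107–124; the product's 3' end on the top strand is position 187.
The reverse primer anneals to the top strand over positions 176–187, i.e. to ATCAGCCTACCA.
Its sequence written 5'→3' is the reverse complement: TGGTAGGCTGAT.

5'-TGGTAGGCTGAT-3'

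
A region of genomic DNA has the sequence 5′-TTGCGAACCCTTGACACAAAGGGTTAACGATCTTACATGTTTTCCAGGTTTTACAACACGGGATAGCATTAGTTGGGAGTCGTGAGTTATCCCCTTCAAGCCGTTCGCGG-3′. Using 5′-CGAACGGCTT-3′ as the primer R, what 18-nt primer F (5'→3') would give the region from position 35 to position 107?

The reverse primer's reverse complement AAGCCGTTCG matches the template at positions 98–107; the product starts at position 35.
The forward primer is identical to the top strand over positions 35–52: ACATGTTTTCCAGGTTTT.

5'-ACATGTTTTCCAGGTTTT-3'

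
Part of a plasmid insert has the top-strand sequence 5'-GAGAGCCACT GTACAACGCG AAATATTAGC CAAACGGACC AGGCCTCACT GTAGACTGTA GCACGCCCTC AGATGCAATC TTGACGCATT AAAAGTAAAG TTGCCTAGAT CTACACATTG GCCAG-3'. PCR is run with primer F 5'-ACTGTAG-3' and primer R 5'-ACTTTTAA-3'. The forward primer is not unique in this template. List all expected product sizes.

The forward primer ACTGTAG matches the top strand at positions 48–54, 55–61.
The reverse primer's reverse complement is TTAAAAGT, matching at positions 89–96.
Each forward site pairs with the reverse site to give a product ending at position 96: sizes 49, 42 bp.

49 bp, 42 bp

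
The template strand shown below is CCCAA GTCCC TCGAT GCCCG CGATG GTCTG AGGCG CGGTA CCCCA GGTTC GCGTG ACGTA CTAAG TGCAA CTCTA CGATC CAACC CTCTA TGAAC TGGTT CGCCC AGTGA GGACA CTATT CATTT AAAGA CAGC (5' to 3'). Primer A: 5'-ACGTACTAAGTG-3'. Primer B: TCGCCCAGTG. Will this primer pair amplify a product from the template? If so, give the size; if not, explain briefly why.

Primer A (ACGTACTAAGTG) matches the top strand at positions 56–67 (3' end points downstream).
Primer B (TCGCCCAGTG) also matches the top strand directly, at positions 100–109 — its reverse complement CACTGGGCGA is not present.
Both primers anneal to the bottom strand with 3' ends pointing the same way, so neither can prime synthesis back toward the other.

No product — both primers anneal to the same strand and extend in the same direction.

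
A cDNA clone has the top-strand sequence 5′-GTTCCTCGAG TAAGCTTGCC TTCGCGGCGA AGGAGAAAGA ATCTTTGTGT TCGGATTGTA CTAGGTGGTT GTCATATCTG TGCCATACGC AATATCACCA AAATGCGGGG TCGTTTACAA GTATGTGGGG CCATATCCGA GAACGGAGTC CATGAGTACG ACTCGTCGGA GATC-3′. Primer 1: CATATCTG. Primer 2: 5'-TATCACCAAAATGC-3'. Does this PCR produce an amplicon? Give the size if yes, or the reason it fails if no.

No product — both primers anneal to the same strand and extend in the same direction.

Primer 1 (CATATCTG) matches the top strand at positions 73–80 (3' end points downstream).
Primer 2 (TATCACCAAAATGC) also matches the top strand directly, at positions 93–106 — its reverse complement GCATTTTGGTGATA is not present.
Both primers anneal to the bottom strand with 3' ends pointing the same way, so neither can prime synthesis back toward the other.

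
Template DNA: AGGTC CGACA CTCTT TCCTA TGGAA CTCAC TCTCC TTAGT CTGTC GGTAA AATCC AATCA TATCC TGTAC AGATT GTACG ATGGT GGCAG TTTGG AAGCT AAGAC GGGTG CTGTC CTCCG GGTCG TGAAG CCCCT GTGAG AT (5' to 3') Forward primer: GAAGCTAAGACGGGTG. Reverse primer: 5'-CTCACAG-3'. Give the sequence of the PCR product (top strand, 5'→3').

5'-GAAGCTAAGACGGGTGCTGTCCTCCGGGTCGTGAAGCCCCTGTGAG-3'

Forward primer GAAGCTAAGACGGGTG is found on the top strand at positions 95–110.
The reverse primer's reverse complement is CTGTGAG, which matches the template at positions 134–140.
The product is the template from position 95 through 140 (46 bp).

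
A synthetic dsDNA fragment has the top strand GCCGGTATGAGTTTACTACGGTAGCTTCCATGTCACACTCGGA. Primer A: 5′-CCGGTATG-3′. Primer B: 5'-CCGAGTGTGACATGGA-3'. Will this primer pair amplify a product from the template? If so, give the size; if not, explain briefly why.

Primer A (CCGGTATG) matches the top strand at positions 2–9; it acts as a forward primer.
Primer B's reverse complement is TCCATGTCACACTCGG, matching the top strand at positions 27–42; it acts as a reverse primer.
The 3' ends face each other across positions 2–42, giving a 41 bp product.

Yes — a 41 bp product.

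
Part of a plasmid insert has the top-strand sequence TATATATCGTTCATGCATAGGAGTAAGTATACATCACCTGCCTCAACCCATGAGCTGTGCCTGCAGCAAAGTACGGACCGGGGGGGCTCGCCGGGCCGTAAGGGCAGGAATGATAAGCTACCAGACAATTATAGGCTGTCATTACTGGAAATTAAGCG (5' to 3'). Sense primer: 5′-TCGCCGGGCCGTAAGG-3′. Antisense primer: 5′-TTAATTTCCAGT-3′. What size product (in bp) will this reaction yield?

The forward primer matches the template at positions 88–103.
Reverse complement of the reverse primer: ACTGGAAATTAA. This occurs on the top strand at positions 144–155.
Product length = (reverse-primer end) − (forward-primer start) + 1 = 155 − 88 + 1 = 68 bp.

68 bp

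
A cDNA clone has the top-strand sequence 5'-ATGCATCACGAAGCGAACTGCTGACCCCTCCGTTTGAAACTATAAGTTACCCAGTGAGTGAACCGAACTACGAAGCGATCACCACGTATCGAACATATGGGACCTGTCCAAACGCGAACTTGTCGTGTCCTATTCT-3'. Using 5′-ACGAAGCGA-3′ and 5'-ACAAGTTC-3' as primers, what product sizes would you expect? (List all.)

116 bp, 54 bp

The forward primer ACGAAGCGA matches the top strand at positions 8–16, 70–78.
The reverse primer's reverse complement is GAACTTGT, matching at positions 116–123.
Each forward site pairs with the reverse site to give a product ending at position 123: sizes 116, 54 bp.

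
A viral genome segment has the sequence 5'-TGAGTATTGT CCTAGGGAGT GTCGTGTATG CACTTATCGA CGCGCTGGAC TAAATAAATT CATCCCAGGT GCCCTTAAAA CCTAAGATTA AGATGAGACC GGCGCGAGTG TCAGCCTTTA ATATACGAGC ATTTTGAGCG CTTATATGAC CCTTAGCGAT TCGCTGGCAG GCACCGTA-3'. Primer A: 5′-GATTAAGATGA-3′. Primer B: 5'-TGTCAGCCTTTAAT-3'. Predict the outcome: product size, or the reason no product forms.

Primer A (GATTAAGATGA) matches the top strand at positions 86–96 (3' end points downstream).
Primer B (TGTCAGCCTTTAAT) also matches the top strand directly, at positions 109–122 — its reverse complement ATTAAAGGCTGACA is not present.
Both primers anneal to the bottom strand with 3' ends pointing the same way, so neither can prime synthesis back toward the other.

No product — both primers anneal to the same strand and extend in the same direction.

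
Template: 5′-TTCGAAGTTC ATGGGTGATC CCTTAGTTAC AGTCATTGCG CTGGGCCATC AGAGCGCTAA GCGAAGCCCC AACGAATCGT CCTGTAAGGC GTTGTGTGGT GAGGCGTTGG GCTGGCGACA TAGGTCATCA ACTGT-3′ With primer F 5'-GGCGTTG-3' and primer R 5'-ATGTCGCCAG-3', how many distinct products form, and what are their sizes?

The forward primer GGCGTTG matches the top strand at positions 88–94, 103–109.
The reverse primer's reverse complement is CTGGCGACAT, matching at positions 112–121.
Each forward site pairs with the reverse site to give a product ending at position 121: sizes 34, 19 bp.

Two products: 34 bp, 19 bp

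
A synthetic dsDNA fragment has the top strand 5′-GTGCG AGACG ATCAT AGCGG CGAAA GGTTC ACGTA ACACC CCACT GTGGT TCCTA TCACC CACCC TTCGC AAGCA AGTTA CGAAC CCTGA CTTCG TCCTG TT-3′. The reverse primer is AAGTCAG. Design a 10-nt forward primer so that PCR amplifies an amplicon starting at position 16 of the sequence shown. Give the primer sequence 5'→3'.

5'-AGCGGCGAAA-3'

The reverse primer's reverse complement CTGACTT matches the template at positions 87–93; the product starts at position 16.
The forward primer is identical to the top strand over positions 16–25: AGCGGCGAAA.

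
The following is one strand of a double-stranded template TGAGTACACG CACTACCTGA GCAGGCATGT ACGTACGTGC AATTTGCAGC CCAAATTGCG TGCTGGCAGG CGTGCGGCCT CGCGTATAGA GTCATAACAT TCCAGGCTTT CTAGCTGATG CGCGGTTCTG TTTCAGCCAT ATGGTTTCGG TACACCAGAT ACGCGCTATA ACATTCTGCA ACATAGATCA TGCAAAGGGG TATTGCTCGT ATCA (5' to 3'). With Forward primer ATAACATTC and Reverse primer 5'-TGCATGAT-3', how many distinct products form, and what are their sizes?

The forward primer ATAACATTC matches the top strand at positions 94–102, 168–176.
The reverse primer's reverse complement is ATCATGCA, matching at positions 187–194.
Each forward site pairs with the reverse site to give a product ending at position 194: sizes 101, 27 bp.

Two products: 101 bp, 27 bp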